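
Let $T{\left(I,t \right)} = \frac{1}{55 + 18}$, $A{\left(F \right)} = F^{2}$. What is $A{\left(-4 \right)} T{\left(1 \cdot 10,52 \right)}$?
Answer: $\frac{16}{73} \approx 0.21918$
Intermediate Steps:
$T{\left(I,t \right)} = \frac{1}{73}$
$A{\left(-4 \right)} T{\left(1 \cdot 10,52 \right)} = \left(-4\right)^{2} \cdot \frac{1}{73} = 16 \cdot \frac{1}{73} = \frac{16}{73}$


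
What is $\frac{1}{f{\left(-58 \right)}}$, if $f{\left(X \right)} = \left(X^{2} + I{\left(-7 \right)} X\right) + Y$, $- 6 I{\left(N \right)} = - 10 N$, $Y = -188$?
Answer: $\frac{3}{11558} \approx 0.00025956$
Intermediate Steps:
$I{\left(N \right)} = \frac{5 N}{3}$ ($I{\left(N \right)} = - \frac{\left(-10\right) N}{6} = \frac{5 N}{3}$)
$f{\left(X \right)} = -188 + X^{2} - \frac{35 X}{3}$ ($f{\left(X \right)} = \left(X^{2} + \frac{5}{3} \left(-7\right) X\right) - 188 = \left(X^{2} - \frac{35 X}{3}\right) - 188 = -188 + X^{2} - \frac{35 X}{3}$)
$\frac{1}{f{\left(-58 \right)}} = \frac{1}{-188 + \left(-58\right)^{2} - - \frac{2030}{3}} = \frac{1}{-188 + 3364 + \frac{2030}{3}} = \frac{1}{\frac{11558}{3}} = \frac{3}{11558}$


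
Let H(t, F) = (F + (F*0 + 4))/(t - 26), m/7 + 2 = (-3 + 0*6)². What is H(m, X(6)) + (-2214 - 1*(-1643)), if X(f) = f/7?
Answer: -91897/161 ≈ -570.79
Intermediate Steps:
m = 49 (m = -14 + 7*(-3 + 0*6)² = -14 + 7*(-3 + 0)² = -14 + 7*(-3)² = -14 + 7*9 = -14 + 63 = 49)
X(f) = f/7 (X(f) = f*(⅐) = f/7)
H(t, F) = (4 + F)/(-26 + t) (H(t, F) = (F + (0 + 4))/(-26 + t) = (F + 4)/(-26 + t) = (4 + F)/(-26 + t))
H(m, X(6)) + (-2214 - 1*(-1643)) = (4 + (⅐)*6)/(-26 + 49) + (-2214 - 1*(-1643)) = (4 + 6/7)/23 + (-2214 + 1643) = (1/23)*(34/7) - 571 = 34/161 - 571 = -91897/161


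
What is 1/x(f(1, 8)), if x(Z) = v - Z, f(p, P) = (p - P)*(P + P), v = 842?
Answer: 1/954 ≈ 0.0010482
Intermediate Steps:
f(p, P) = 2*P*(p - P) (f(p, P) = (p - P)*(2*P) = 2*P*(p - P))
x(Z) = 842 - Z
1/x(f(1, 8)) = 1/(842 - 2*8*(1 - 1*8)) = 1/(842 - 2*8*(1 - 8)) = 1/(842 - 2*8*(-7)) = 1/(842 - 1*(-112)) = 1/(842 + 112) = 1/954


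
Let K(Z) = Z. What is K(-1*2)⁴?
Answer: 16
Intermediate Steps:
K(-1*2)⁴ = (-1*2)⁴ = (-2)⁴ = 16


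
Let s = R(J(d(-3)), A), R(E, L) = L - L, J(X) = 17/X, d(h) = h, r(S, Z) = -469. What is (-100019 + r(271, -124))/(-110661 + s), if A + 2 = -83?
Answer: 33496/36887 ≈ 0.90807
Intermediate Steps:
A = -85 (A = -2 - 83 = -85)
R(E, L) = 0
s = 0
(-100019 + r(271, -124))/(-110661 + s) = (-100019 - 469)/(-110661 + 0) = -100488/(-110661) = -100488*(-1/110661) = 33496/36887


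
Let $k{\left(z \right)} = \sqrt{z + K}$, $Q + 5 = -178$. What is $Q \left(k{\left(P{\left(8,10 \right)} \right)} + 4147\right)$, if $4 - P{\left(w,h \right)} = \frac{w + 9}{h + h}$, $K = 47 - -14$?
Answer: $-758901 - \frac{183 \sqrt{6415}}{10} \approx -7.6037 \cdot 10^{5}$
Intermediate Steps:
$Q = -183$ ($Q = -5 - 178 = -183$)
$K = 61$ ($K = 47 + 14 = 61$)
$P{\left(w,h \right)} = 4 - \frac{9 + w}{2 h}$ ($P{\left(w,h \right)} = 4 - \frac{w + 9}{h + h} = 4 - \frac{9 + w}{2 h}$)
$k{\left(z \right)} = \sqrt{61 + z}$ ($k{\left(z \right)} = \sqrt{z + 61} = \sqrt{61 + z}$)
$Q \left(k{\left(P{\left(8,10 \right)} \right)} + 4147\right) = - 183 \left(\sqrt{61 + \frac{-9 - 8 + 8 \cdot 10}{2 \cdot 10}} + 4147\right) = - 183 \left(\sqrt{61 + \frac{1}{2} \cdot \frac{1}{10} \left(-9 - 8 + 80\right)} + 4147\right) = - 183 \left(\sqrt{61 + \frac{1}{2} \cdot \frac{1}{10} \cdot 63} + 4147\right) = - 183 \left(\sqrt{61 + \frac{63}{20}} + 4147\right) = - 183 \left(\sqrt{\frac{1283}{20}} + 4147\right) = - 183 \left(\frac{\sqrt{6415}}{10} + 4147\right) = - 183 \left(4147 + \frac{\sqrt{6415}}{10}\right) = -758901 - \frac{183 \sqrt{6415}}{10}$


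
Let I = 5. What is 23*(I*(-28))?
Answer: -3220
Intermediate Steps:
23*(I*(-28)) = 23*(5*(-28)) = 23*(-140) = -3220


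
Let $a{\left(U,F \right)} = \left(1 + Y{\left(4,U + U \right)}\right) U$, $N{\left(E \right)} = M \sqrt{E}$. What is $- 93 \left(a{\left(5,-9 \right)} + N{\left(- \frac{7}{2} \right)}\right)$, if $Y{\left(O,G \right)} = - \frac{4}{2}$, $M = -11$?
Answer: $465 + \frac{1023 i \sqrt{14}}{2} \approx 465.0 + 1913.9 i$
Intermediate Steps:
$Y{\left(O,G \right)} = -2$ ($Y{\left(O,G \right)} = \left(-4\right) \frac{1}{2} = -2$)
$N{\left(E \right)} = - 11 \sqrt{E}$
$a{\left(U,F \right)} = - U$ ($a{\left(U,F \right)} = \left(1 - 2\right) U = - U$)
$- 93 \left(a{\left(5,-9 \right)} + N{\left(- \frac{7}{2} \right)}\right) = - 93 \left(\left(-1\right) 5 - 11 \sqrt{- \frac{7}{2}}\right) = - 93 \left(-5 - 11 \sqrt{\left(-7\right) \frac{1}{2}}\right) = - 93 \left(-5 - 11 \sqrt{- \frac{7}{2}}\right) = - 93 \left(-5 - 11 \frac{i \sqrt{14}}{2}\right) = - 93 \left(-5 - \frac{11 i \sqrt{14}}{2}\right) = 465 + \frac{1023 i \sqrt{14}}{2}$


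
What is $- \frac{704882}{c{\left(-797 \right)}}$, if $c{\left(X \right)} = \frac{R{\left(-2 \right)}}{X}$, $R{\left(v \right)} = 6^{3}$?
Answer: $\frac{280895477}{108} \approx 2.6009 \cdot 10^{6}$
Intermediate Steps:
$R{\left(v \right)} = 216$
$c{\left(X \right)} = \frac{216}{X}$
$- \frac{704882}{c{\left(-797 \right)}} = - \frac{704882}{216 \frac{1}{-797}} = - \frac{704882}{216 \left(- \frac{1}{797}\right)} = - \frac{704882}{- \frac{216}{797}} = \left(-704882\right) \left(- \frac{797}{216}\right) = \frac{280895477}{108}$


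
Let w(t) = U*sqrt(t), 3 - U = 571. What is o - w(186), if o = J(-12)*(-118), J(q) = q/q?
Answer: -118 + 568*sqrt(186) ≈ 7628.5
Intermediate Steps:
U = -568 (U = 3 - 1*571 = 3 - 571 = -568)
J(q) = 1
o = -118 (o = 1*(-118) = -118)
w(t) = -568*sqrt(t)
o - w(186) = -118 - (-568)*sqrt(186) = -118 + 568*sqrt(186)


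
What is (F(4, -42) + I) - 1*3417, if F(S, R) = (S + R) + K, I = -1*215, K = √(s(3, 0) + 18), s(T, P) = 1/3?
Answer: -3670 + √165/3 ≈ -3665.7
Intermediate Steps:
s(T, P) = ⅓
K = √165/3 (K = √(⅓ + 18) = √(55/3) = √165/3 ≈ 4.2817)
I = -215
F(S, R) = R + S + √165/3 (F(S, R) = (S + R) + √165/3 = (R + S) + √165/3 = R + S + √165/3)
(F(4, -42) + I) - 1*3417 = ((-42 + 4 + √165/3) - 215) - 1*3417 = ((-38 + √165/3) - 215) - 3417 = (-253 + √165/3) - 3417 = -3670 + √165/3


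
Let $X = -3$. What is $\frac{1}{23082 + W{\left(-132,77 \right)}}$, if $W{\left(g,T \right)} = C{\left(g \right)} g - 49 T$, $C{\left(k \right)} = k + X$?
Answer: $\frac{1}{37129} \approx 2.6933 \cdot 10^{-5}$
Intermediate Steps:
$C{\left(k \right)} = -3 + k$ ($C{\left(k \right)} = k - 3 = -3 + k$)
$W{\left(g,T \right)} = - 49 T + g \left(-3 + g\right)$ ($W{\left(g,T \right)} = \left(-3 + g\right) g - 49 T = g \left(-3 + g\right) - 49 T = - 49 T + g \left(-3 + g\right)$)
$\frac{1}{23082 + W{\left(-132,77 \right)}} = \frac{1}{23082 - \left(3773 + 132 \left(-3 - 132\right)\right)} = \frac{1}{23082 - -14047} = \frac{1}{23082 + \left(-3773 + 17820\right)} = \frac{1}{23082 + 14047} = \frac{1}{37129}$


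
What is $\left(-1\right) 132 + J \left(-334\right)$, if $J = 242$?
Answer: $-80960$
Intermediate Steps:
$\left(-1\right) 132 + J \left(-334\right) = \left(-1\right) 132 + 242 \left(-334\right) = -132 - 80828 = -80960$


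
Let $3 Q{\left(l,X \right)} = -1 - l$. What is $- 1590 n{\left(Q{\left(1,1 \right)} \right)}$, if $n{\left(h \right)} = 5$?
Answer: $-7950$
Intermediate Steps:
$Q{\left(l,X \right)} = - \frac{1}{3} - \frac{l}{3}$ ($Q{\left(l,X \right)} = \frac{-1 - l}{3} = - \frac{1}{3} - \frac{l}{3}$)
$- 1590 n{\left(Q{\left(1,1 \right)} \right)} = \left(-1590\right) 5 = -7950$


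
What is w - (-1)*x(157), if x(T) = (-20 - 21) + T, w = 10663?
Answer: 10779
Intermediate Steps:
x(T) = -41 + T
w - (-1)*x(157) = 10663 - (-1)*(-41 + 157) = 10663 - (-1)*116 = 10663 - 1*(-116) = 10663 + 116 = 10779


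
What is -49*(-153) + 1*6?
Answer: 7503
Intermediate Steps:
-49*(-153) + 1*6 = 7497 + 6 = 7503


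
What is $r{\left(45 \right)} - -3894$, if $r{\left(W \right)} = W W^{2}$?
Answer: $95019$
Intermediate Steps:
$r{\left(W \right)} = W^{3}$
$r{\left(45 \right)} - -3894 = 45^{3} - -3894 = 91125 + 3894 = 95019$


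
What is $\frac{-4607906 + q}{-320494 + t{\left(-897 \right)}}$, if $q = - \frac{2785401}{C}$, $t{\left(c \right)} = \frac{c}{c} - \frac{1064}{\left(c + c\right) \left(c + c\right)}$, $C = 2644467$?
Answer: $\frac{3268176429925529109}{227310936944316967} \approx 14.378$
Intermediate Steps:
$t{\left(c \right)} = 1 - \frac{266}{c^{2}}$ ($t{\left(c \right)} = 1 - \frac{1064}{2 c 2 c} = 1 - \frac{1064}{4 c^{2}} = 1 - 1064 \frac{1}{4 c^{2}} = 1 - \frac{266}{c^{2}}$)
$q = - \frac{928467}{881489}$ ($q = - \frac{2785401}{2644467} = \left(-2785401\right) \frac{1}{2644467} = - \frac{928467}{881489} \approx -1.0533$)
$\frac{-4607906 + q}{-320494 + t{\left(-897 \right)}} = \frac{-4607906 - \frac{928467}{881489}}{-320494 + \left(1 - \frac{266}{804609}\right)} = - \frac{4061819380501}{881489 \left(-320494 + \left(1 - \frac{266}{804609}\right)\right)} = - \frac{4061819380501}{881489 \left(-320494 + \frac{804343}{804609}\right)} = - \frac{4061819380501}{881489 \left(- \frac{257871552503}{804609}\right)} = \left(- \frac{4061819380501}{881489}\right) \left(- \frac{804609}{257871552503}\right) = \frac{3268176429925529109}{227310936944316967}$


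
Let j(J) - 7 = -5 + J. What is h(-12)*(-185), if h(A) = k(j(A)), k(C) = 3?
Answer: -555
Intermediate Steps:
j(J) = 2 + J (j(J) = 7 + (-5 + J) = 2 + J)
h(A) = 3
h(-12)*(-185) = 3*(-185) = -555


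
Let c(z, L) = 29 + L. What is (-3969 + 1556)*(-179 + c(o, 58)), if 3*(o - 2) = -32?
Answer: 221996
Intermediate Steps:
o = -26/3 (o = 2 + (⅓)*(-32) = 2 - 32/3 = -26/3 ≈ -8.6667)
(-3969 + 1556)*(-179 + c(o, 58)) = (-3969 + 1556)*(-179 + (29 + 58)) = -2413*(-179 + 87) = -2413*(-92) = 221996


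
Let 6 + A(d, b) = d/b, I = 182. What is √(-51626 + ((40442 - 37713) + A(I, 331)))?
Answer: I*√5357801341/331 ≈ 221.14*I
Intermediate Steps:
A(d, b) = -6 + d/b
√(-51626 + ((40442 - 37713) + A(I, 331))) = √(-51626 + ((40442 - 37713) + (-6 + 182/331))) = √(-51626 + (2729 + (-6 + 182*(1/331)))) = √(-51626 + (2729 + (-6 + 182/331))) = √(-51626 + (2729 - 1804/331)) = √(-51626 + 901495/331) = √(-16186711/331) = I*√5357801341/331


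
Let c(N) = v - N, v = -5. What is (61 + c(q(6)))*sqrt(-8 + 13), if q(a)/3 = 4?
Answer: 44*sqrt(5) ≈ 98.387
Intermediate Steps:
q(a) = 12 (q(a) = 3*4 = 12)
c(N) = -5 - N
(61 + c(q(6)))*sqrt(-8 + 13) = (61 + (-5 - 1*12))*sqrt(-8 + 13) = (61 + (-5 - 12))*sqrt(5) = (61 - 17)*sqrt(5) = 44*sqrt(5)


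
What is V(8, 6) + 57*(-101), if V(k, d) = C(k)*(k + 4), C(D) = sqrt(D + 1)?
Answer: -5721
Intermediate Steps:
C(D) = sqrt(1 + D)
V(k, d) = sqrt(1 + k)*(4 + k) (V(k, d) = sqrt(1 + k)*(k + 4) = sqrt(1 + k)*(4 + k))
V(8, 6) + 57*(-101) = sqrt(1 + 8)*(4 + 8) + 57*(-101) = sqrt(9)*12 - 5757 = 3*12 - 5757 = 36 - 5757 = -5721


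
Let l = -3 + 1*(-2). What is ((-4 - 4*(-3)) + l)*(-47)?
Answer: -141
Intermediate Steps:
l = -5 (l = -3 - 2 = -5)
((-4 - 4*(-3)) + l)*(-47) = ((-4 - 4*(-3)) - 5)*(-47) = ((-4 + 12) - 5)*(-47) = (8 - 5)*(-47) = 3*(-47) = -141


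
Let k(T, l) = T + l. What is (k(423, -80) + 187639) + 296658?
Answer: 484640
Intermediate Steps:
(k(423, -80) + 187639) + 296658 = ((423 - 80) + 187639) + 296658 = (343 + 187639) + 296658 = 187982 + 296658 = 484640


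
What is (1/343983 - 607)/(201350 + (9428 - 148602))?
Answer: -449995/46093722 ≈ -0.0097626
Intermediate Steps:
(1/343983 - 607)/(201350 + (9428 - 148602)) = (1/343983 - 607)/(201350 - 139174) = -208797680/343983/62176 = -208797680/343983*1/62176 = -449995/46093722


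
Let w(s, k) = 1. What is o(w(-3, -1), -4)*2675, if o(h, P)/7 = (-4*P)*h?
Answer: 299600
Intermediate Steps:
o(h, P) = -28*P*h (o(h, P) = 7*((-4*P)*h) = 7*(-4*P*h) = -28*P*h)
o(w(-3, -1), -4)*2675 = -28*(-4)*1*2675 = 112*2675 = 299600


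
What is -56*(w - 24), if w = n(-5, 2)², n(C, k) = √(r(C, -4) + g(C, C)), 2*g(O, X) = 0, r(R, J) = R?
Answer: 1624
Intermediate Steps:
g(O, X) = 0 (g(O, X) = (½)*0 = 0)
n(C, k) = √C (n(C, k) = √(C + 0) = √C)
w = -5 (w = (√(-5))² = (I*√5)² = -5)
-56*(w - 24) = -56*(-5 - 24) = -56*(-29) = 1624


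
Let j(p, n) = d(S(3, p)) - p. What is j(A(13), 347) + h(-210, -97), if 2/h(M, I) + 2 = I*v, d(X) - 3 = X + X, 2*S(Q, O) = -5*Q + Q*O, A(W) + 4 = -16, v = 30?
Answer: -75713/1456 ≈ -52.001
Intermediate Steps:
A(W) = -20 (A(W) = -4 - 16 = -20)
S(Q, O) = -5*Q/2 + O*Q/2 (S(Q, O) = (-5*Q + Q*O)/2 = (-5*Q + O*Q)/2 = -5*Q/2 + O*Q/2)
d(X) = 3 + 2*X (d(X) = 3 + (X + X) = 3 + 2*X)
h(M, I) = 2/(-2 + 30*I) (h(M, I) = 2/(-2 + I*30) = 2/(-2 + 30*I))
j(p, n) = -12 + 2*p (j(p, n) = (3 + 2*((½)*3*(-5 + p))) - p = (3 + 2*(-15/2 + 3*p/2)) - p = (3 + (-15 + 3*p)) - p = (-12 + 3*p) - p = -12 + 2*p)
j(A(13), 347) + h(-210, -97) = (-12 + 2*(-20)) + 1/(-1 + 15*(-97)) = (-12 - 40) + 1/(-1 - 1455) = -52 + 1/(-1456) = -52 - 1/1456 = -75713/1456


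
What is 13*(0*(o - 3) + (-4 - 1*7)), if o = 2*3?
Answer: -143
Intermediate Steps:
o = 6
13*(0*(o - 3) + (-4 - 1*7)) = 13*(0*(6 - 3) + (-4 - 1*7)) = 13*(0*3 + (-4 - 7)) = 13*(0 - 11) = 13*(-11) = -143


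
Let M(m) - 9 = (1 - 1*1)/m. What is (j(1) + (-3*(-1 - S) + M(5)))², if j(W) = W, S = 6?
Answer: 961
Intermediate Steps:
M(m) = 9 (M(m) = 9 + (1 - 1*1)/m = 9 + (1 - 1)/m = 9 + 0/m = 9 + 0 = 9)
(j(1) + (-3*(-1 - S) + M(5)))² = (1 + (-3*(-1 - 1*6) + 9))² = (1 + (-3*(-1 - 6) + 9))² = (1 + (-(-21) + 9))² = (1 + (-3*(-7) + 9))² = (1 + (21 + 9))² = (1 + 30)² = 31² = 961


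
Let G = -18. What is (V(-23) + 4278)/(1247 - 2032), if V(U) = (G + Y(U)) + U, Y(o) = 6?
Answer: -4243/785 ≈ -5.4051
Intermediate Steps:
V(U) = -12 + U (V(U) = (-18 + 6) + U = -12 + U)
(V(-23) + 4278)/(1247 - 2032) = ((-12 - 23) + 4278)/(1247 - 2032) = (-35 + 4278)/(-785) = 4243*(-1/785) = -4243/785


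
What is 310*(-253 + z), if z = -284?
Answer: -166470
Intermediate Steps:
310*(-253 + z) = 310*(-253 - 284) = 310*(-537) = -166470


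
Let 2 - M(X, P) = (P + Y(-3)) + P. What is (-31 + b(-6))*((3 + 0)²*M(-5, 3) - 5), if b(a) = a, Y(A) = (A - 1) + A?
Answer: -814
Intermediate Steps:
Y(A) = -1 + 2*A (Y(A) = (-1 + A) + A = -1 + 2*A)
M(X, P) = 9 - 2*P (M(X, P) = 2 - ((P + (-1 + 2*(-3))) + P) = 2 - ((P + (-1 - 6)) + P) = 2 - ((P - 7) + P) = 2 - ((-7 + P) + P) = 2 - (-7 + 2*P) = 2 + (7 - 2*P) = 9 - 2*P)
(-31 + b(-6))*((3 + 0)²*M(-5, 3) - 5) = (-31 - 6)*((3 + 0)²*(9 - 2*3) - 5) = -37*(3²*(9 - 6) - 5) = -37*(9*3 - 5) = -37*(27 - 5) = -37*22 = -814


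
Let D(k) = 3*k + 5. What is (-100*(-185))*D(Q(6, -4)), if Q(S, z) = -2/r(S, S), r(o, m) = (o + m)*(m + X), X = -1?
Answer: 90650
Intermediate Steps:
r(o, m) = (-1 + m)*(m + o) (r(o, m) = (o + m)*(m - 1) = (m + o)*(-1 + m) = (-1 + m)*(m + o))
Q(S, z) = -2/(-2*S + 2*S**2) (Q(S, z) = -2/(S**2 - S - S + S*S) = -2/(S**2 - S - S + S**2) = -2/(-2*S + 2*S**2))
D(k) = 5 + 3*k
(-100*(-185))*D(Q(6, -4)) = (-100*(-185))*(5 + 3*(-1/(6*(-1 + 6)))) = 18500*(5 + 3*(-1*1/6/5)) = 18500*(5 + 3*(-1*1/6*1/5)) = 18500*(5 + 3*(-1/30)) = 18500*(5 - 1/10) = 18500*(49/10) = 90650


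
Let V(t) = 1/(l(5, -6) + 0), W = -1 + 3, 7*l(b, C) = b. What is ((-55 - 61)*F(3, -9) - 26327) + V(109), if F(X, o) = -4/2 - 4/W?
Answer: -129308/5 ≈ -25862.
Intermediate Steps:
l(b, C) = b/7
W = 2
V(t) = 7/5 (V(t) = 1/((⅐)*5 + 0) = 1/(5/7 + 0) = 1/(5/7) = 7/5)
F(X, o) = -4 (F(X, o) = -4/2 - 4/2 = -4*½ - 4*½ = -2 - 2 = -4)
((-55 - 61)*F(3, -9) - 26327) + V(109) = ((-55 - 61)*(-4) - 26327) + 7/5 = (-116*(-4) - 26327) + 7/5 = (464 - 26327) + 7/5 = -25863 + 7/5 = -129308/5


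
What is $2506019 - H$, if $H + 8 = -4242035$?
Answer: $6748062$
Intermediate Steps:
$H = -4242043$ ($H = -8 - 4242035 = -4242043$)
$2506019 - H = 2506019 - -4242043 = 2506019 + 4242043 = 6748062$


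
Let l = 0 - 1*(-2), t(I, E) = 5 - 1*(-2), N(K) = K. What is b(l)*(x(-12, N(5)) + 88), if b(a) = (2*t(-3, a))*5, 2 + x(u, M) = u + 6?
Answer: 5600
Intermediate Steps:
x(u, M) = 4 + u (x(u, M) = -2 + (u + 6) = -2 + (6 + u) = 4 + u)
t(I, E) = 7 (t(I, E) = 5 + 2 = 7)
l = 2 (l = 0 + 2 = 2)
b(a) = 70 (b(a) = (2*7)*5 = 14*5 = 70)
b(l)*(x(-12, N(5)) + 88) = 70*((4 - 12) + 88) = 70*(-8 + 88) = 70*80 = 5600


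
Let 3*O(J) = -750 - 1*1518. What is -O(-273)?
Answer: 756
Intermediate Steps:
O(J) = -756 (O(J) = (-750 - 1*1518)/3 = (-750 - 1518)/3 = (⅓)*(-2268) = -756)
-O(-273) = -1*(-756) = 756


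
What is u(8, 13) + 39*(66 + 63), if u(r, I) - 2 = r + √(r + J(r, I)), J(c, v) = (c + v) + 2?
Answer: 5041 + √31 ≈ 5046.6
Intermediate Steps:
J(c, v) = 2 + c + v
u(r, I) = 2 + r + √(2 + I + 2*r) (u(r, I) = 2 + (r + √(r + (2 + r + I))) = 2 + (r + √(r + (2 + I + r))) = 2 + (r + √(2 + I + 2*r)) = 2 + r + √(2 + I + 2*r))
u(8, 13) + 39*(66 + 63) = (2 + 8 + √(2 + 13 + 2*8)) + 39*(66 + 63) = (2 + 8 + √(2 + 13 + 16)) + 39*129 = (2 + 8 + √31) + 5031 = (10 + √31) + 5031 = 5041 + √31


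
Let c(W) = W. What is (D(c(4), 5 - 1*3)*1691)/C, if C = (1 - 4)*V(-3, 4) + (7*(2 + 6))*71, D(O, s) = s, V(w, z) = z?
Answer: 1691/1982 ≈ 0.85318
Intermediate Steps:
C = 3964 (C = (1 - 4)*4 + (7*(2 + 6))*71 = -3*4 + (7*8)*71 = -12 + 56*71 = -12 + 3976 = 3964)
(D(c(4), 5 - 1*3)*1691)/C = ((5 - 1*3)*1691)/3964 = ((5 - 3)*1691)*(1/3964) = (2*1691)*(1/3964) = 3382*(1/3964) = 1691/1982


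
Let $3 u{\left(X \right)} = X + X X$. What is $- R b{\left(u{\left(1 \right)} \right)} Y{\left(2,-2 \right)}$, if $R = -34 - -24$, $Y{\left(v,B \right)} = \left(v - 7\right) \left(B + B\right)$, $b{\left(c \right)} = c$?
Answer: $\frac{400}{3} \approx 133.33$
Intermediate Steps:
$u{\left(X \right)} = \frac{X}{3} + \frac{X^{2}}{3}$ ($u{\left(X \right)} = \frac{X + X X}{3} = \frac{X + X^{2}}{3} = \frac{X}{3} + \frac{X^{2}}{3}$)
$Y{\left(v,B \right)} = 2 B \left(-7 + v\right)$ ($Y{\left(v,B \right)} = \left(-7 + v\right) 2 B = 2 B \left(-7 + v\right)$)
$R = -10$ ($R = -34 + 24 = -10$)
$- R b{\left(u{\left(1 \right)} \right)} Y{\left(2,-2 \right)} = \left(-1\right) \left(-10\right) \frac{1}{3} \cdot 1 \left(1 + 1\right) 2 \left(-2\right) \left(-7 + 2\right) = 10 \cdot \frac{1}{3} \cdot 1 \cdot 2 \cdot 2 \left(-2\right) \left(-5\right) = 10 \cdot \frac{2}{3} \cdot 20 = \frac{20}{3} \cdot 20 = \frac{400}{3}$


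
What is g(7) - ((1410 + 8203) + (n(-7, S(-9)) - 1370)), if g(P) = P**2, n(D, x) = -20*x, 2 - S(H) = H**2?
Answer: -9774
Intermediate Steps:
S(H) = 2 - H**2
g(7) - ((1410 + 8203) + (n(-7, S(-9)) - 1370)) = 7**2 - ((1410 + 8203) + (-20*(2 - 1*(-9)**2) - 1370)) = 49 - (9613 + (-20*(2 - 1*81) - 1370)) = 49 - (9613 + (-20*(2 - 81) - 1370)) = 49 - (9613 + (-20*(-79) - 1370)) = 49 - (9613 + (1580 - 1370)) = 49 - (9613 + 210) = 49 - 1*9823 = 49 - 9823 = -9774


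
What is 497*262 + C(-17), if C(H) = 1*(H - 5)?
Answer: 130192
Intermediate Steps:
C(H) = -5 + H (C(H) = 1*(-5 + H) = -5 + H)
497*262 + C(-17) = 497*262 + (-5 - 17) = 130214 - 22 = 130192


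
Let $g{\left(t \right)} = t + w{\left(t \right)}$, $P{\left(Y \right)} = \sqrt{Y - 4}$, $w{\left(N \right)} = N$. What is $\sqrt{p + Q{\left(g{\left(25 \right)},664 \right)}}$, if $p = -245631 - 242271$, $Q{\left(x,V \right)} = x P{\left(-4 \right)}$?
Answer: $\sqrt{-487902 + 100 i \sqrt{2}} \approx 0.1 + 698.5 i$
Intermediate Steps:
$P{\left(Y \right)} = \sqrt{-4 + Y}$
$g{\left(t \right)} = 2 t$ ($g{\left(t \right)} = t + t = 2 t$)
$Q{\left(x,V \right)} = 2 i x \sqrt{2}$ ($Q{\left(x,V \right)} = x \sqrt{-4 - 4} = x \sqrt{-8} = x 2 i \sqrt{2} = 2 i x \sqrt{2}$)
$p = -487902$
$\sqrt{p + Q{\left(g{\left(25 \right)},664 \right)}} = \sqrt{-487902 + 2 i 2 \cdot 25 \sqrt{2}} = \sqrt{-487902 + 2 i 50 \sqrt{2}} = \sqrt{-487902 + 100 i \sqrt{2}}$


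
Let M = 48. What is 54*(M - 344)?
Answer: -15984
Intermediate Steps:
54*(M - 344) = 54*(48 - 344) = 54*(-296) = -15984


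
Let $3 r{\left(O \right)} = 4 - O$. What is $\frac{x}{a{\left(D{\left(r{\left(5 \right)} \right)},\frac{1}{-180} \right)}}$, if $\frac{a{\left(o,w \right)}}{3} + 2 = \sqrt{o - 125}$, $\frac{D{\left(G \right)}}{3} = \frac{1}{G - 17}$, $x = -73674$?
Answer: $\frac{851344}{2239} + \frac{16372 i \sqrt{84617}}{2239} \approx 380.23 + 2127.0 i$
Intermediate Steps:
$r{\left(O \right)} = \frac{4}{3} - \frac{O}{3}$ ($r{\left(O \right)} = \frac{4 - O}{3} = \frac{4}{3} - \frac{O}{3}$)
$D{\left(G \right)} = \frac{3}{-17 + G}$ ($D{\left(G \right)} = \frac{3}{G - 17} = \frac{3}{-17 + G}$)
$a{\left(o,w \right)} = -6 + 3 \sqrt{-125 + o}$ ($a{\left(o,w \right)} = -6 + 3 \sqrt{o - 125} = -6 + 3 \sqrt{-125 + o}$)
$\frac{x}{a{\left(D{\left(r{\left(5 \right)} \right)},\frac{1}{-180} \right)}} = - \frac{73674}{-6 + 3 \sqrt{-125 + \frac{3}{-17 + \left(\frac{4}{3} - \frac{5}{3}\right)}}} = - \frac{73674}{-6 + 3 \sqrt{-125 + \frac{3}{-17 - \frac{1}{3}}}} = - \frac{73674}{-6 + 3 \sqrt{-125 + \frac{3}{- \frac{52}{3}}}} = - \frac{73674}{-6 + 3 \sqrt{-125 + 3 \left(- \frac{3}{52}\right)}} = - \frac{73674}{-6 + 3 \sqrt{-125 - \frac{9}{52}}} = - \frac{73674}{-6 + 3 \sqrt{- \frac{6509}{52}}} = - \frac{73674}{-6 + 3 \frac{i \sqrt{84617}}{26}} = - \frac{73674}{-6 + \frac{3 i \sqrt{84617}}{26}}$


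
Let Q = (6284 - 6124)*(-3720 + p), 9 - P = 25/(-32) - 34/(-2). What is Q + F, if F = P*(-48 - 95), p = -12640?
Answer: -83730167/32 ≈ -2.6166e+6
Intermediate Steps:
P = -231/32 (P = 9 - (25/(-32) - 34/(-2)) = 9 - (25*(-1/32) - 34*(-½)) = 9 - (-25/32 + 17) = 9 - 1*519/32 = 9 - 519/32 = -231/32 ≈ -7.2188)
F = 33033/32 (F = -231*(-48 - 95)/32 = -231/32*(-143) = 33033/32 ≈ 1032.3)
Q = -2617600 (Q = (6284 - 6124)*(-3720 - 12640) = 160*(-16360) = -2617600)
Q + F = -2617600 + 33033/32 = -83730167/32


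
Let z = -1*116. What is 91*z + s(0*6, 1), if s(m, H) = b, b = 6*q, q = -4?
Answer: -10580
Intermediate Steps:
z = -116
b = -24 (b = 6*(-4) = -24)
s(m, H) = -24
91*z + s(0*6, 1) = 91*(-116) - 24 = -10556 - 24 = -10580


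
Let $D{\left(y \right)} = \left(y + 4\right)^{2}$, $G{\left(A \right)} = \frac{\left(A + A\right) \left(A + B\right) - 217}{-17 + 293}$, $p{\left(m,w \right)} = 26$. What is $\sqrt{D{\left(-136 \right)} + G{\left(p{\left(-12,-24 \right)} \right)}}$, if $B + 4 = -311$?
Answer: $\frac{\sqrt{330770751}}{138} \approx 131.79$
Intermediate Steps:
$B = -315$ ($B = -4 - 311 = -315$)
$G{\left(A \right)} = - \frac{217}{276} + \frac{A \left(-315 + A\right)}{138}$ ($G{\left(A \right)} = \frac{\left(A + A\right) \left(A - 315\right) - 217}{-17 + 293} = \frac{2 A \left(-315 + A\right) - 217}{276} = \left(2 A \left(-315 + A\right) - 217\right) \frac{1}{276} = \left(-217 + 2 A \left(-315 + A\right)\right) \frac{1}{276} = - \frac{217}{276} + \frac{A \left(-315 + A\right)}{138}$)
$D{\left(y \right)} = \left(4 + y\right)^{2}$
$\sqrt{D{\left(-136 \right)} + G{\left(p{\left(-12,-24 \right)} \right)}} = \sqrt{\left(4 - 136\right)^{2} - \left(\frac{16597}{276} - \frac{338}{69}\right)} = \sqrt{\left(-132\right)^{2} - \frac{15245}{276}} = \sqrt{17424 - \frac{15245}{276}} = \sqrt{\frac{4793779}{276}} = \frac{\sqrt{330770751}}{138}$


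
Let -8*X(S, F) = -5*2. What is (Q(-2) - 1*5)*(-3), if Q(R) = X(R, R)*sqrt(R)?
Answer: 15 - 15*I*sqrt(2)/4 ≈ 15.0 - 5.3033*I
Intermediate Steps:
X(S, F) = 5/4 (X(S, F) = -(-5)*2/8 = -1/8*(-10) = 5/4)
Q(R) = 5*sqrt(R)/4
(Q(-2) - 1*5)*(-3) = (5*sqrt(-2)/4 - 1*5)*(-3) = (5*(I*sqrt(2))/4 - 5)*(-3) = (5*I*sqrt(2)/4 - 5)*(-3) = (-5 + 5*I*sqrt(2)/4)*(-3) = 15 - 15*I*sqrt(2)/4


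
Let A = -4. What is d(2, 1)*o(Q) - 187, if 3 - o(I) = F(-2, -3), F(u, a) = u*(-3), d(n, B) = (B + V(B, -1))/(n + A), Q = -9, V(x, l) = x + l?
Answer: -371/2 ≈ -185.50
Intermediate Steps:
V(x, l) = l + x
d(n, B) = (-1 + 2*B)/(-4 + n) (d(n, B) = (B + (-1 + B))/(n - 4) = (-1 + 2*B)/(-4 + n))
F(u, a) = -3*u
o(I) = -3 (o(I) = 3 - (-3)*(-2) = 3 - 1*6 = 3 - 6 = -3)
d(2, 1)*o(Q) - 187 = ((-1 + 2*1)/(-4 + 2))*(-3) - 187 = ((-1 + 2)/(-2))*(-3) - 187 = -1/2*1*(-3) - 187 = -1/2*(-3) - 187 = 3/2 - 187 = -371/2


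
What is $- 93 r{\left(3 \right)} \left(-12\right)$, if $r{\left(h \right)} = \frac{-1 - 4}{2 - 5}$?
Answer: $1860$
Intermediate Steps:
$r{\left(h \right)} = \frac{5}{3}$ ($r{\left(h \right)} = - \frac{5}{-3} = \left(-5\right) \left(- \frac{1}{3}\right) = \frac{5}{3}$)
$- 93 r{\left(3 \right)} \left(-12\right) = \left(-93\right) \frac{5}{3} \left(-12\right) = \left(-155\right) \left(-12\right) = 1860$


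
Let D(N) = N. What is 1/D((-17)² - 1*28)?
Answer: 1/261 ≈ 0.0038314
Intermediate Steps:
1/D((-17)² - 1*28) = 1/((-17)² - 1*28) = 1/(289 - 28) = 1/261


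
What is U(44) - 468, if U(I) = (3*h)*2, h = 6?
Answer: -432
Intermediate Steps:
U(I) = 36 (U(I) = (3*6)*2 = 18*2 = 36)
U(44) - 468 = 36 - 468 = -432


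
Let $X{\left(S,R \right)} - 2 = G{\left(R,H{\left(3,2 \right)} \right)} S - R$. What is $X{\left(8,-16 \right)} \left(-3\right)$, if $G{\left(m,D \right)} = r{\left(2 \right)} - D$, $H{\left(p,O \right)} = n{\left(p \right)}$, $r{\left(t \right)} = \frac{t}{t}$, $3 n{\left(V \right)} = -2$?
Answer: $-94$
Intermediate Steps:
$n{\left(V \right)} = - \frac{2}{3}$ ($n{\left(V \right)} = \frac{1}{3} \left(-2\right) = - \frac{2}{3}$)
$r{\left(t \right)} = 1$
$H{\left(p,O \right)} = - \frac{2}{3}$
$G{\left(m,D \right)} = 1 - D$
$X{\left(S,R \right)} = 2 - R + \frac{5 S}{3}$ ($X{\left(S,R \right)} = 2 - \left(R - \left(1 - - \frac{2}{3}\right) S\right) = 2 - \left(R - \left(1 + \frac{2}{3}\right) S\right) = 2 - \left(R - \frac{5 S}{3}\right) = 2 - R + \frac{5 S}{3}$)
$X{\left(8,-16 \right)} \left(-3\right) = \left(2 - -16 + \frac{5}{3} \cdot 8\right) \left(-3\right) = \left(2 + 16 + \frac{40}{3}\right) \left(-3\right) = \frac{94}{3} \left(-3\right) = -94$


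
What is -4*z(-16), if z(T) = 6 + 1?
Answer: -28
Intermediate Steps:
z(T) = 7
-4*z(-16) = -4*7 = -28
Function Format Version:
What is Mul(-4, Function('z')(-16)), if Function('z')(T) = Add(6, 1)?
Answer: -28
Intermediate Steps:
Function('z')(T) = 7
Mul(-4, Function('z')(-16)) = Mul(-4, 7) = -28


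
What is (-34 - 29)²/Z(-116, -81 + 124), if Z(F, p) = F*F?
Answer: 3969/13456 ≈ 0.29496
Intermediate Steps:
Z(F, p) = F²
(-34 - 29)²/Z(-116, -81 + 124) = (-34 - 29)²/((-116)²) = (-63)²/13456 = 3969*(1/13456) = 3969/13456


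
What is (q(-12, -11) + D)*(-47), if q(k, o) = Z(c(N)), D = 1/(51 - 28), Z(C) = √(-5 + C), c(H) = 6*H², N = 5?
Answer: -47/23 - 47*√145 ≈ -568.00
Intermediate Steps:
D = 1/23 ≈ 0.043478
q(k, o) = √145 (q(k, o) = √(-5 + 6*5²) = √(-5 + 6*25) = √(-5 + 150) = √145)
(q(-12, -11) + D)*(-47) = (√145 + 1/23)*(-47) = (1/23 + √145)*(-47) = -47/23 - 47*√145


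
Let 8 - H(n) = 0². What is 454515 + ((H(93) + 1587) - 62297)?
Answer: 393813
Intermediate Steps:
H(n) = 8 (H(n) = 8 - 1*0² = 8 - 1*0 = 8 + 0 = 8)
454515 + ((H(93) + 1587) - 62297) = 454515 + ((8 + 1587) - 62297) = 454515 + (1595 - 62297) = 454515 - 60702 = 393813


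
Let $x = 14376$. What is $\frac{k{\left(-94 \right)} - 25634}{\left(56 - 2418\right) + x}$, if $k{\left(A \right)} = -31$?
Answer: $- \frac{25665}{12014} \approx -2.1363$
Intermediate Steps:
$\frac{k{\left(-94 \right)} - 25634}{\left(56 - 2418\right) + x} = \frac{-31 - 25634}{\left(56 - 2418\right) + 14376} = - \frac{25665}{\left(56 - 2418\right) + 14376} = - \frac{25665}{-2362 + 14376} = - \frac{25665}{12014}$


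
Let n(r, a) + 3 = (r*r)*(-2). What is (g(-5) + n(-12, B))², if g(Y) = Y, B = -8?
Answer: 87616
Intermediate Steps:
n(r, a) = -3 - 2*r² (n(r, a) = -3 + (r*r)*(-2) = -3 + r²*(-2) = -3 - 2*r²)
(g(-5) + n(-12, B))² = (-5 + (-3 - 2*(-12)²))² = (-5 + (-3 - 2*144))² = (-5 + (-3 - 288))² = (-5 - 291)² = (-296)² = 87616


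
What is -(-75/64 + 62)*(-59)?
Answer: 229687/64 ≈ 3588.9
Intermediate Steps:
-(-75/64 + 62)*(-59) = -3893*(-59)/64 = -1*(-229687/64) = 229687/64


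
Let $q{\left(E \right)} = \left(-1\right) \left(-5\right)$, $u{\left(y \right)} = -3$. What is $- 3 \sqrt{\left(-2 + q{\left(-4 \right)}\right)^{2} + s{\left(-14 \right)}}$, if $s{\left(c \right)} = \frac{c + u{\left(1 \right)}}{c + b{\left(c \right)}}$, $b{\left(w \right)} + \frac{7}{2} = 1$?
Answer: $- \frac{\sqrt{10923}}{11} \approx -9.5012$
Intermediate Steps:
$b{\left(w \right)} = - \frac{5}{2}$ ($b{\left(w \right)} = - \frac{7}{2} + 1 = - \frac{5}{2}$)
$q{\left(E \right)} = 5$
$s{\left(c \right)} = \frac{-3 + c}{- \frac{5}{2} + c}$ ($s{\left(c \right)} = \frac{c - 3}{c - \frac{5}{2}} = \frac{-3 + c}{- \frac{5}{2} + c}$)
$- 3 \sqrt{\left(-2 + q{\left(-4 \right)}\right)^{2} + s{\left(-14 \right)}} = - 3 \sqrt{\left(-2 + 5\right)^{2} + \frac{2 \left(-3 - 14\right)}{-5 + 2 \left(-14\right)}} = - 3 \sqrt{3^{2} + 2 \frac{1}{-5 - 28} \left(-17\right)} = - 3 \sqrt{9 + 2 \frac{1}{-33} \left(-17\right)} = - 3 \sqrt{9 + 2 \left(- \frac{1}{33}\right) \left(-17\right)} = - 3 \sqrt{9 + \frac{34}{33}} = - 3 \sqrt{\frac{331}{33}} = - 3 \frac{\sqrt{10923}}{33} = - \frac{\sqrt{10923}}{11}$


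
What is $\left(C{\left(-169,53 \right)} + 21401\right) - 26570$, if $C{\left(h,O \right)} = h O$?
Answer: $-14126$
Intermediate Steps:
$C{\left(h,O \right)} = O h$
$\left(C{\left(-169,53 \right)} + 21401\right) - 26570 = \left(53 \left(-169\right) + 21401\right) - 26570 = \left(-8957 + 21401\right) - 26570 = 12444 - 26570 = -14126$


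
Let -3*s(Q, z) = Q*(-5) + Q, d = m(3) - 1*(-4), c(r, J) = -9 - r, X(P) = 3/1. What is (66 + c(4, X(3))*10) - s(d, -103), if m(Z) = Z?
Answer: -220/3 ≈ -73.333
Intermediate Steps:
X(P) = 3 (X(P) = 3*1 = 3)
d = 7 (d = 3 - 1*(-4) = 3 + 4 = 7)
s(Q, z) = 4*Q/3 (s(Q, z) = -(Q*(-5) + Q)/3 = -(-5*Q + Q)/3 = -(-4)*Q/3 = 4*Q/3)
(66 + c(4, X(3))*10) - s(d, -103) = (66 + (-9 - 1*4)*10) - 4*7/3 = (66 + (-9 - 4)*10) - 1*28/3 = (66 - 13*10) - 28/3 = (66 - 130) - 28/3 = -64 - 28/3 = -220/3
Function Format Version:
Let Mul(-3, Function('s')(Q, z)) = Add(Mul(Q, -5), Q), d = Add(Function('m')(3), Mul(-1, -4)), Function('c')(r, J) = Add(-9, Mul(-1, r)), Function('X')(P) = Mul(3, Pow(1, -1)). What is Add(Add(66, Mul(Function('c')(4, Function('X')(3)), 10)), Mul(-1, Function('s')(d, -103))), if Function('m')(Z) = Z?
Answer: Rational(-220, 3) ≈ -73.333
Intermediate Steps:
Function('X')(P) = 3 (Function('X')(P) = Mul(3, 1) = 3)
d = 7 (d = Add(3, Mul(-1, -4)) = Add(3, 4) = 7)
Function('s')(Q, z) = Mul(Rational(4, 3), Q) (Function('s')(Q, z) = Mul(Rational(-1, 3), Add(Mul(Q, -5), Q)) = Mul(Rational(-1, 3), Add(Mul(-5, Q), Q)) = Mul(Rational(-1, 3), Mul(-4, Q)) = Mul(Rational(4, 3), Q))
Add(Add(66, Mul(Function('c')(4, Function('X')(3)), 10)), Mul(-1, Function('s')(d, -103))) = Add(Add(66, Mul(Add(-9, Mul(-1, 4)), 10)), Mul(-1, Mul(Rational(4, 3), 7))) = Add(Add(66, Mul(Add(-9, -4), 10)), Mul(-1, Rational(28, 3))) = Add(Add(66, Mul(-13, 10)), Rational(-28, 3)) = Add(Add(66, -130), Rational(-28, 3)) = Add(-64, Rational(-28, 3)) = Rational(-220, 3)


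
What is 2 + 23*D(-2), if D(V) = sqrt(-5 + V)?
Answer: 2 + 23*I*sqrt(7) ≈ 2.0 + 60.852*I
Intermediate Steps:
2 + 23*D(-2) = 2 + 23*sqrt(-5 - 2) = 2 + 23*sqrt(-7) = 2 + 23*(I*sqrt(7)) = 2 + 23*I*sqrt(7)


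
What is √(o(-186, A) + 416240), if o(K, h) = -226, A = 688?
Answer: √416014 ≈ 644.99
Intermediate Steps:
√(o(-186, A) + 416240) = √(-226 + 416240) = √416014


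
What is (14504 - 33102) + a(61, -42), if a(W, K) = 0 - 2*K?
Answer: -18514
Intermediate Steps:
a(W, K) = -2*K
(14504 - 33102) + a(61, -42) = (14504 - 33102) - 2*(-42) = -18598 + 84 = -18514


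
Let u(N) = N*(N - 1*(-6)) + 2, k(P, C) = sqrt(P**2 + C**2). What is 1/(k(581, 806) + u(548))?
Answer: 303594/92168329639 - sqrt(987197)/92168329639 ≈ 3.2831e-6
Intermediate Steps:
k(P, C) = sqrt(C**2 + P**2)
u(N) = 2 + N*(6 + N) (u(N) = N*(N + 6) + 2 = N*(6 + N) + 2 = 2 + N*(6 + N))
1/(k(581, 806) + u(548)) = 1/(sqrt(806**2 + 581**2) + (2 + 548**2 + 6*548)) = 1/(sqrt(649636 + 337561) + (2 + 300304 + 3288)) = 1/(sqrt(987197) + 303594) = 1/(303594 + sqrt(987197))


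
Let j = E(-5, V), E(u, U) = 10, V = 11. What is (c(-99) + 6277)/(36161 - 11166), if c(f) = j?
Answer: 6287/24995 ≈ 0.25153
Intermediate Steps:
j = 10
c(f) = 10
(c(-99) + 6277)/(36161 - 11166) = (10 + 6277)/(36161 - 11166) = 6287/24995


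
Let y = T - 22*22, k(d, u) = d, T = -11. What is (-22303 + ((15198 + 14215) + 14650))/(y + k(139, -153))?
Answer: -5440/89 ≈ -61.124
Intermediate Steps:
y = -495 (y = -11 - 22*22 = -11 - 484 = -495)
(-22303 + ((15198 + 14215) + 14650))/(y + k(139, -153)) = (-22303 + ((15198 + 14215) + 14650))/(-495 + 139) = (-22303 + (29413 + 14650))/(-356) = (-22303 + 44063)*(-1/356) = 21760*(-1/356) = -5440/89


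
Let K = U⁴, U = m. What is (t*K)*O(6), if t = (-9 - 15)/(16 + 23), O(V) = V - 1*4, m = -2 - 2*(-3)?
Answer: -4096/13 ≈ -315.08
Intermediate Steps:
m = 4 (m = -2 + 6 = 4)
O(V) = -4 + V (O(V) = V - 4 = -4 + V)
U = 4
t = -8/13 (t = -24/39 = -24*1/39 = -8/13 ≈ -0.61539)
K = 256 (K = 4⁴ = 256)
(t*K)*O(6) = (-8/13*256)*(-4 + 6) = -2048/13*2 = -4096/13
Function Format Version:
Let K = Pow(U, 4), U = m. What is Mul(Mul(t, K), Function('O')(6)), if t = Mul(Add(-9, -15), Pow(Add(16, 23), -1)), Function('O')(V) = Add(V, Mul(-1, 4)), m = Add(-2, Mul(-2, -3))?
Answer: Rational(-4096, 13) ≈ -315.08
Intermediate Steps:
m = 4 (m = Add(-2, 6) = 4)
Function('O')(V) = Add(-4, V) (Function('O')(V) = Add(V, -4) = Add(-4, V))
U = 4
t = Rational(-8, 13) (t = Mul(-24, Pow(39, -1)) = Mul(-24, Rational(1, 39)) = Rational(-8, 13) ≈ -0.61539)
K = 256 (K = Pow(4, 4) = 256)
Mul(Mul(t, K), Function('O')(6)) = Mul(Mul(Rational(-8, 13), 256), Add(-4, 6)) = Mul(Rational(-2048, 13), 2) = Rational(-4096, 13)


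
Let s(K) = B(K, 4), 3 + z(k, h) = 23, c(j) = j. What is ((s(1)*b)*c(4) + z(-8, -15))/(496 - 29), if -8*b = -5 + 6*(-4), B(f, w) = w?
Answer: 78/467 ≈ 0.16702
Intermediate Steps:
b = 29/8 (b = -(-5 + 6*(-4))/8 = -(-5 - 24)/8 = -⅛*(-29) = 29/8 ≈ 3.6250)
z(k, h) = 20 (z(k, h) = -3 + 23 = 20)
s(K) = 4
((s(1)*b)*c(4) + z(-8, -15))/(496 - 29) = ((4*(29/8))*4 + 20)/(496 - 29) = ((29/2)*4 + 20)/467 = (58 + 20)*(1/467) = 78*(1/467) = 78/467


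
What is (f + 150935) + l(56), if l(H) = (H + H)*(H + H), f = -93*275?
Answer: 137904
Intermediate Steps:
f = -25575
l(H) = 4*H² (l(H) = (2*H)*(2*H) = 4*H²)
(f + 150935) + l(56) = (-25575 + 150935) + 4*56² = 125360 + 4*3136 = 125360 + 12544 = 137904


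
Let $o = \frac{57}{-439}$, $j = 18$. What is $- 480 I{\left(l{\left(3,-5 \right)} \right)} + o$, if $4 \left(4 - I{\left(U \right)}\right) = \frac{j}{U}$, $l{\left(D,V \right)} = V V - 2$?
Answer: $- \frac{18439311}{10097} \approx -1826.2$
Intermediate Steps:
$l{\left(D,V \right)} = -2 + V^{2}$ ($l{\left(D,V \right)} = V^{2} - 2 = -2 + V^{2}$)
$I{\left(U \right)} = 4 - \frac{9}{2 U}$ ($I{\left(U \right)} = 4 - \frac{18 \frac{1}{U}}{4} = 4 - \frac{9}{2 U}$)
$o = - \frac{57}{439}$ ($o = 57 \left(- \frac{1}{439}\right) = - \frac{57}{439} \approx -0.12984$)
$- 480 I{\left(l{\left(3,-5 \right)} \right)} + o = - 480 \left(4 - \frac{9}{2 \left(-2 + \left(-5\right)^{2}\right)}\right) - \frac{57}{439} = - 480 \left(4 - \frac{9}{2 \left(-2 + 25\right)}\right) - \frac{57}{439} = - 480 \left(4 - \frac{9}{2 \cdot 23}\right) - \frac{57}{439} = - 480 \left(4 - \frac{9}{46}\right) - \frac{57}{439} = \left(-480\right) \frac{175}{46} - \frac{57}{439} = - \frac{42000}{23} - \frac{57}{439} = - \frac{18439311}{10097}$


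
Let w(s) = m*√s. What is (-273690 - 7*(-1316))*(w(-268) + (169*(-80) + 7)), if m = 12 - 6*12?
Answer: 3573891214 + 31737360*I*√67 ≈ 3.5739e+9 + 2.5978e+8*I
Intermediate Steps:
m = -60 (m = 12 - 72 = -60)
w(s) = -60*√s
(-273690 - 7*(-1316))*(w(-268) + (169*(-80) + 7)) = (-273690 - 7*(-1316))*(-120*I*√67 + (169*(-80) + 7)) = (-273690 + 9212)*(-120*I*√67 + (-13520 + 7)) = -264478*(-120*I*√67 - 13513) = -264478*(-13513 - 120*I*√67) = 3573891214 + 31737360*I*√67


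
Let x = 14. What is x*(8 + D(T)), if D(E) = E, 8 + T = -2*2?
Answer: -56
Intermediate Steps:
T = -12 (T = -8 - 2*2 = -8 - 4 = -12)
x*(8 + D(T)) = 14*(8 - 12) = 14*(-4) = -56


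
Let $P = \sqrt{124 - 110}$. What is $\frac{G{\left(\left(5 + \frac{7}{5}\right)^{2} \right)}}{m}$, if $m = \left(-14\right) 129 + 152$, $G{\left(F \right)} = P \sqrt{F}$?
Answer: $- \frac{16 \sqrt{14}}{4135} \approx -0.014478$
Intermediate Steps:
$P = \sqrt{14} \approx 3.7417$
$G{\left(F \right)} = \sqrt{14} \sqrt{F}$
$m = -1654$ ($m = -1806 + 152 = -1654$)
$\frac{G{\left(\left(5 + \frac{7}{5}\right)^{2} \right)}}{m} = \frac{\sqrt{14} \sqrt{\left(5 + \frac{7}{5}\right)^{2}}}{-1654} = \sqrt{14} \sqrt{\left(5 + 7 \cdot \frac{1}{5}\right)^{2}} \left(- \frac{1}{1654}\right) = \sqrt{14} \sqrt{\left(5 + \frac{7}{5}\right)^{2}} \left(- \frac{1}{1654}\right) = \sqrt{14} \sqrt{\left(\frac{32}{5}\right)^{2}} \left(- \frac{1}{1654}\right) = \sqrt{14} \sqrt{\frac{1024}{25}} \left(- \frac{1}{1654}\right) = \sqrt{14} \cdot \frac{32}{5} \left(- \frac{1}{1654}\right) = \frac{32 \sqrt{14}}{5} \left(- \frac{1}{1654}\right) = - \frac{16 \sqrt{14}}{4135}$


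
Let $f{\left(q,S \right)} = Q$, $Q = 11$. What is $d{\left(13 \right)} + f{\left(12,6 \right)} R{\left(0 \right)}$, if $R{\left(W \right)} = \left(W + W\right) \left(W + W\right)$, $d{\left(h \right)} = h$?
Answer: $13$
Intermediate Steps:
$f{\left(q,S \right)} = 11$
$R{\left(W \right)} = 4 W^{2}$ ($R{\left(W \right)} = 2 W 2 W = 4 W^{2}$)
$d{\left(13 \right)} + f{\left(12,6 \right)} R{\left(0 \right)} = 13 + 11 \cdot 4 \cdot 0^{2} = 13 + 11 \cdot 4 \cdot 0 = 13 + 11 \cdot 0 = 13 + 0 = 13$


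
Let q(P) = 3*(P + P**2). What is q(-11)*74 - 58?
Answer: 24362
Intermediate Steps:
q(P) = 3*P + 3*P**2
q(-11)*74 - 58 = (3*(-11)*(1 - 11))*74 - 58 = (3*(-11)*(-10))*74 - 58 = 330*74 - 58 = 24420 - 58 = 24362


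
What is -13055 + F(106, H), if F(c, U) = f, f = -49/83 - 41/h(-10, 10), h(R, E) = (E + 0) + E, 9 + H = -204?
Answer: -21675683/1660 ≈ -13058.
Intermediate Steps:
H = -213 (H = -9 - 204 = -213)
h(R, E) = 2*E (h(R, E) = E + E = 2*E)
f = -4383/1660 (f = -49/83 - 41/(2*10) = -49*1/83 - 41/20 = -49/83 - 41*1/20 = -49/83 - 41/20 = -4383/1660 ≈ -2.6404)
F(c, U) = -4383/1660
-13055 + F(106, H) = -13055 - 4383/1660 = -21675683/1660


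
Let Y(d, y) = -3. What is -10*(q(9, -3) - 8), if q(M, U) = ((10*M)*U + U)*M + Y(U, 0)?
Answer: 24680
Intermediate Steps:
q(M, U) = -3 + M*(U + 10*M*U) (q(M, U) = ((10*M)*U + U)*M - 3 = (10*M*U + U)*M - 3 = (U + 10*M*U)*M - 3 = M*(U + 10*M*U) - 3 = -3 + M*(U + 10*M*U))
-10*(q(9, -3) - 8) = -10*((-3 + 9*(-3) + 10*(-3)*9²) - 8) = -10*((-3 - 27 + 10*(-3)*81) - 8) = -10*((-3 - 27 - 2430) - 8) = -10*(-2460 - 8) = -10*(-2468) = 24680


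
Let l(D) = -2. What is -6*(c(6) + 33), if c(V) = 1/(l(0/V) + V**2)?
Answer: -3369/17 ≈ -198.18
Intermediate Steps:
c(V) = 1/(-2 + V**2)
-6*(c(6) + 33) = -6*(1/(-2 + 6**2) + 33) = -6*(1/(-2 + 36) + 33) = -6*(1/34 + 33) = -6*1123/34 = -3369/17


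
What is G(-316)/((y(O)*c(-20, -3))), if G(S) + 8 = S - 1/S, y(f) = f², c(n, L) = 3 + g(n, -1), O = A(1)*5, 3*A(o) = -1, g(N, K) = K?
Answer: -921447/15800 ≈ -58.319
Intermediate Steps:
A(o) = -⅓ (A(o) = (⅓)*(-1) = -⅓)
O = -5/3 (O = -⅓*5 = -5/3 ≈ -1.6667)
c(n, L) = 2 (c(n, L) = 3 - 1 = 2)
G(S) = -8 + S - 1/S (G(S) = -8 + (S - 1/S) = -8 + S - 1/S)
G(-316)/((y(O)*c(-20, -3))) = (-8 - 316 - 1/(-316))/(((-5/3)²*2)) = (-8 - 316 - 1*(-1/316))/(((25/9)*2)) = (-8 - 316 + 1/316)/(50/9) = -102383/316*9/50 = -921447/15800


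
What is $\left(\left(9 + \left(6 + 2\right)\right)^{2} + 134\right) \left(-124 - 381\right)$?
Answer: $-213615$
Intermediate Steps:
$\left(\left(9 + \left(6 + 2\right)\right)^{2} + 134\right) \left(-124 - 381\right) = \left(\left(9 + 8\right)^{2} + 134\right) \left(-505\right) = \left(17^{2} + 134\right) \left(-505\right) = \left(289 + 134\right) \left(-505\right) = 423 \left(-505\right) = -213615$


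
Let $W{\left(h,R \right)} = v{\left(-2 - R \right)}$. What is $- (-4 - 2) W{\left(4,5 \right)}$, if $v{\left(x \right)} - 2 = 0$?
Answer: $12$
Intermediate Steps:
$v{\left(x \right)} = 2$ ($v{\left(x \right)} = 2 + 0 = 2$)
$W{\left(h,R \right)} = 2$
$- (-4 - 2) W{\left(4,5 \right)} = - (-4 - 2) 2 = \left(-1\right) \left(-6\right) 2 = 6 \cdot 2 = 12$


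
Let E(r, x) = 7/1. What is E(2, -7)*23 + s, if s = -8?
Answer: 153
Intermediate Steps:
E(r, x) = 7 (E(r, x) = 7*1 = 7)
E(2, -7)*23 + s = 7*23 - 8 = 161 - 8 = 153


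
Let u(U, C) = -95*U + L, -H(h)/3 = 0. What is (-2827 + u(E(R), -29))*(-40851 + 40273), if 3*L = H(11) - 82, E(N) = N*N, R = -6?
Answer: 10879694/3 ≈ 3.6266e+6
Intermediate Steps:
H(h) = 0 (H(h) = -3*0 = 0)
E(N) = N²
L = -82/3 (L = (0 - 82)/3 = (⅓)*(-82) = -82/3 ≈ -27.333)
u(U, C) = -82/3 - 95*U (u(U, C) = -95*U - 82/3 = -82/3 - 95*U)
(-2827 + u(E(R), -29))*(-40851 + 40273) = (-2827 + (-82/3 - 95*(-6)²))*(-40851 + 40273) = (-2827 + (-82/3 - 95*36))*(-578) = (-2827 + (-82/3 - 3420))*(-578) = (-2827 - 10342/3)*(-578) = -18823/3*(-578) = 10879694/3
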